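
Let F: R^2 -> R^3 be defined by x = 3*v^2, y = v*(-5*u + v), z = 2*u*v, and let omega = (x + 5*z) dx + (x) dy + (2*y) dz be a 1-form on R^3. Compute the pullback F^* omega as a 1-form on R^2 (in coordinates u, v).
F^* omega = (v^2*(-20*u - 11*v)) du + (v*(-20*u^2 + 49*u*v + 24*v^2)) dv

Using F^*(f dg) = (f ∘ F) d(g ∘ F), substitute each coordinate x_i by F_i(u, v) in f_i, and replace dx_i by d F_i = (∂F_i/∂u) du + (∂F_i/∂v) dv.
  For the x component: f_1(F) = v*(10*u + 3*v); d F_1 = (0) du + (6*v) dv
  For the y component: f_2(F) = 3*v^2; d F_2 = (-5*v) du + (-5*u + 2*v) dv
  For the z component: f_3(F) = 2*v*(-5*u + v); d F_3 = (2*v) du + (2*u) dv
Combining and collecting du, dv coefficients:
  coeff of du: v^2*(-20*u - 11*v)
  coeff of dv: v*(-20*u^2 + 49*u*v + 24*v^2)
F^* omega = (v^2*(-20*u - 11*v)) du + (v*(-20*u^2 + 49*u*v + 24*v^2)) dv.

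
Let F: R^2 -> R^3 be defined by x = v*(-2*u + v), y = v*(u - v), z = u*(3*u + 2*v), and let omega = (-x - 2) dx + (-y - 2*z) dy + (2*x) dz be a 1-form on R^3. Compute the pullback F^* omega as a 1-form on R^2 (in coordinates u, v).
F^* omega = (v*(-30*u^2 - 5*u*v + 7*v^2 + 4)) du + (-6*u^3 - 5*u^2*v + 21*u*v^2 + 4*u - 4*v^3 - 4*v) dv

Using F^*(f dg) = (f ∘ F) d(g ∘ F), substitute each coordinate x_i by F_i(u, v) in f_i, and replace dx_i by d F_i = (∂F_i/∂u) du + (∂F_i/∂v) dv.
  For the x component: f_1(F) = 2*u*v - v^2 - 2; d F_1 = (-2*v) du + (-2*u + 2*v) dv
  For the y component: f_2(F) = -6*u^2 - 5*u*v + v^2; d F_2 = (v) du + (u - 2*v) dv
  For the z component: f_3(F) = 2*v*(-2*u + v); d F_3 = (6*u + 2*v) du + (2*u) dv
Combining and collecting du, dv coefficients:
  coeff of du: v*(-30*u^2 - 5*u*v + 7*v^2 + 4)
  coeff of dv: -6*u^3 - 5*u^2*v + 21*u*v^2 + 4*u - 4*v^3 - 4*v
F^* omega = (v*(-30*u^2 - 5*u*v + 7*v^2 + 4)) du + (-6*u^3 - 5*u^2*v + 21*u*v^2 + 4*u - 4*v^3 - 4*v) dv.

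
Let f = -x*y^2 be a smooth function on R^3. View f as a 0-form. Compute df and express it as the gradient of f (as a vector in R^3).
df = (-y^2) dx + (-2*x*y) dy + (0) dz; grad f = (-y^2, -2*x*y, 0)

For a 0-form f, d f = (∂f/∂x) dx + (∂f/∂y) dy + (∂f/∂z) dz. The components of the vector representation are exactly the entries of grad f in Cartesian coordinates:
  ∂f/∂x = -y^2
  ∂f/∂y = -2*x*y
  ∂f/∂z = 0.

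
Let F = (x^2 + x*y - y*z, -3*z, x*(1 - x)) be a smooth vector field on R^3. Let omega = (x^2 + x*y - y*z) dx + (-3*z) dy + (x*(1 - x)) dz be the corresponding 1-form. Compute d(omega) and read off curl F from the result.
d(omega) = (3) dy ∧ dz + (2*x - y - 1) dz ∧ dx + (-x + z) dx ∧ dy; curl F = (3, 2*x - y - 1, -x + z)

d omega = sum_{i<j} (∂f_j/∂x_i - ∂f_i/∂x_j) dx_i ∧ dx_j. Under the identification (dy ∧ dz, dz ∧ dx, dx ∧ dy) ↔ (e_x, e_y, e_z), the coefficients are exactly the components of curl F. Compute:
  ∂R/∂y - ∂Q/∂z = (0) - (-3) = 3
  ∂P/∂z - ∂R/∂x = (-y) - (1 - 2*x) = 2*x - y - 1
  ∂Q/∂x - ∂P/∂y = (0) - (x - z) = -x + z.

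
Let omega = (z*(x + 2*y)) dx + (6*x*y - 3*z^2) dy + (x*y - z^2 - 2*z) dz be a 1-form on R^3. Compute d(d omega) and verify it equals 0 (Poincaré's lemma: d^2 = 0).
d(d omega) = 0

Step 1: d omega = sum_{i<j} (∂f_j/∂x_i - ∂f_i/∂x_j) dx_i ∧ dx_j:
  coeff of dx ∧ dy: 6*y - 2*z
  coeff of dx ∧ dz: -x - y
  coeff of dy ∧ dz: x + 6*z
Step 2: Apply d again to each 2-form coefficient. The only possible 3-form in R^3 is dx ∧ dy ∧ dz, with coefficient
  ∂(coeff of dy∧dz)/∂x - ∂(coeff of dx∧dz)/∂y + ∂(coeff of dx∧dy)/∂z
  = ∂/∂x (x + 6*z) - ∂/∂y (-x - y) + ∂/∂z (6*y - 2*z).
Each of these terms simplifies to sums of mixed partials that cancel in pairs. The result is 0 (by equality of mixed partials for smooth functions — Schwarz / Clairaut).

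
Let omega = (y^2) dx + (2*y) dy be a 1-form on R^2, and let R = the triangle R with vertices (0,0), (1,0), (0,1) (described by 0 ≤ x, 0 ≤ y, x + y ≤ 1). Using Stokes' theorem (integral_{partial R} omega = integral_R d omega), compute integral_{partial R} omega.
integral_(partial R) omega = -1/3

Stokes: integral_partial_R omega = integral_R d omega with d omega = (∂Q/∂x - ∂P/∂y) dx ∧ dy.
  ∂Q/∂x = 0
  ∂P/∂y = 2*y
  integrand = ∂Q/∂x - ∂P/∂y = -2*y.
Integrating over R: integral_0^1 integral_0^{1-x} (-2*y) dy dx = -1/3.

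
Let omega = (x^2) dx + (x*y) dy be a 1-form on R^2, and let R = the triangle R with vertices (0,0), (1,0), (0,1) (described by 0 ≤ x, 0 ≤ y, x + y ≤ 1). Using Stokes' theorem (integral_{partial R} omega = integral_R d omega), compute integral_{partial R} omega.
integral_(partial R) omega = 1/6

Stokes: integral_partial_R omega = integral_R d omega with d omega = (∂Q/∂x - ∂P/∂y) dx ∧ dy.
  ∂Q/∂x = y
  ∂P/∂y = 0
  integrand = ∂Q/∂x - ∂P/∂y = y.
Integrating over R: integral_0^1 integral_0^{1-x} (y) dy dx = 1/6.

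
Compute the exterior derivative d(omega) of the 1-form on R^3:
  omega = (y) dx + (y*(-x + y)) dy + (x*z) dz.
d(omega) = (-y - 1) dx ∧ dy + (z) dx ∧ dz

For a 1-form omega = sum_i f_i dx_i, the exterior derivative is
  d(omega) = sum_{i < j} (∂f_j/∂x_i - ∂f_i/∂x_j) dx_i ∧ dx_j.
  coefficient of dx ∧ dy: ∂f_2/∂x - ∂f_1/∂y = ∂(y*(-x + y))/∂x - ∂(y)/∂y = -y - 1
  coefficient of dx ∧ dz: ∂f_3/∂x - ∂f_1/∂z = ∂(x*z)/∂x - ∂(y)/∂z = z
Assembling: d(omega) = (-y - 1) dx ∧ dy + (z) dx ∧ dz.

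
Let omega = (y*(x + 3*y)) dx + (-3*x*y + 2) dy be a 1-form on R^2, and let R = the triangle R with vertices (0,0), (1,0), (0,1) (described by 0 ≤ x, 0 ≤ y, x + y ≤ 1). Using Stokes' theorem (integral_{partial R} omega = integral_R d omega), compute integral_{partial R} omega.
integral_(partial R) omega = -5/3

Stokes: integral_partial_R omega = integral_R d omega with d omega = (∂Q/∂x - ∂P/∂y) dx ∧ dy.
  ∂Q/∂x = -3*y
  ∂P/∂y = x + 6*y
  integrand = ∂Q/∂x - ∂P/∂y = -x - 9*y.
Integrating over R: integral_0^1 integral_0^{1-x} (-x - 9*y) dy dx = -5/3.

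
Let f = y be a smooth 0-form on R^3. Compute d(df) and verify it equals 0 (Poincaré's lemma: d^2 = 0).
d(df) = 0

Step 1: df = sum_i (∂f/∂x_i) dx_i = (0) dx + (1) dy + (0) dz.
Step 2: Apply d again. Using the 1-form formula, the coefficient of dx ∧ dy in d(df) is ∂^2 f/∂x ∂y - ∂^2 f/∂y ∂x = (0) - (0) = 0 (equality of mixed partials for smooth f).
Similarly for dx ∧ dz and dy ∧ dz — all coefficients vanish. So d(df) = 0.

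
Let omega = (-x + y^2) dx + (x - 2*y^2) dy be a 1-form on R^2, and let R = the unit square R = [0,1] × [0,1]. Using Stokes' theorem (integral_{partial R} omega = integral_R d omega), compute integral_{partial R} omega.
integral_(partial R) omega = 0

Stokes: integral_partial_R omega = integral_R d omega with d omega = (∂Q/∂x - ∂P/∂y) dx ∧ dy.
  ∂Q/∂x = 1
  ∂P/∂y = 2*y
  integrand = ∂Q/∂x - ∂P/∂y = 1 - 2*y.
Integrating over R: integral_0^1 integral_0^1 (1 - 2*y) dx dy = 0.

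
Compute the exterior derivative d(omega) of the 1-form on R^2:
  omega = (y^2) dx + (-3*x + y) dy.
d(omega) = (-2*y - 3) dx ∧ dy

For a 1-form omega = sum_i f_i dx_i, the exterior derivative is
  d(omega) = sum_{i < j} (∂f_j/∂x_i - ∂f_i/∂x_j) dx_i ∧ dx_j.
  coefficient of dx ∧ dy: ∂f_2/∂x - ∂f_1/∂y = ∂(-3*x + y)/∂x - ∂(y^2)/∂y = -2*y - 3
Assembling: d(omega) = (-2*y - 3) dx ∧ dy.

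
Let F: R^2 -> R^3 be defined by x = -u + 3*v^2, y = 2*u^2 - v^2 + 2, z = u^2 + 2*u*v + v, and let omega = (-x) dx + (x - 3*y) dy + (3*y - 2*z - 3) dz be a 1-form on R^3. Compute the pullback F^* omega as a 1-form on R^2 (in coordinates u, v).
F^* omega = (-16*u^3 - 4*u^2 + 10*u*v^2 - 4*u*v - 19*u - 6*v^3 - v^2 + 6*v) du + (8*u^3 + 4*u^2*v + 4*u^2 - 6*u*v^2 + 6*u - 30*v^3 - 3*v^2 + 10*v + 3) dv

Using F^*(f dg) = (f ∘ F) d(g ∘ F), substitute each coordinate x_i by F_i(u, v) in f_i, and replace dx_i by d F_i = (∂F_i/∂u) du + (∂F_i/∂v) dv.
  For the x component: f_1(F) = u - 3*v^2; d F_1 = (-1) du + (6*v) dv
  For the y component: f_2(F) = -6*u^2 - u + 6*v^2 - 6; d F_2 = (4*u) du + (-2*v) dv
  For the z component: f_3(F) = 4*u^2 - 4*u*v - 3*v^2 - 2*v + 3; d F_3 = (2*u + 2*v) du + (2*u + 1) dv
Combining and collecting du, dv coefficients:
  coeff of du: -16*u^3 - 4*u^2 + 10*u*v^2 - 4*u*v - 19*u - 6*v^3 - v^2 + 6*v
  coeff of dv: 8*u^3 + 4*u^2*v + 4*u^2 - 6*u*v^2 + 6*u - 30*v^3 - 3*v^2 + 10*v + 3
F^* omega = (-16*u^3 - 4*u^2 + 10*u*v^2 - 4*u*v - 19*u - 6*v^3 - v^2 + 6*v) du + (8*u^3 + 4*u^2*v + 4*u^2 - 6*u*v^2 + 6*u - 30*v^3 - 3*v^2 + 10*v + 3) dv.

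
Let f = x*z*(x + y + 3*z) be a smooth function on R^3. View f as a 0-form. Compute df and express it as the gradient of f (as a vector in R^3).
df = (z*(2*x + y + 3*z)) dx + (x*z) dy + (x*(x + y + 6*z)) dz; grad f = (z*(2*x + y + 3*z), x*z, x*(x + y + 6*z))

For a 0-form f, d f = (∂f/∂x) dx + (∂f/∂y) dy + (∂f/∂z) dz. The components of the vector representation are exactly the entries of grad f in Cartesian coordinates:
  ∂f/∂x = z*(2*x + y + 3*z)
  ∂f/∂y = x*z
  ∂f/∂z = x*(x + y + 6*z).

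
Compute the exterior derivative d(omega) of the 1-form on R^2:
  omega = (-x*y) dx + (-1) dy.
d(omega) = (x) dx ∧ dy

For a 1-form omega = sum_i f_i dx_i, the exterior derivative is
  d(omega) = sum_{i < j} (∂f_j/∂x_i - ∂f_i/∂x_j) dx_i ∧ dx_j.
  coefficient of dx ∧ dy: ∂f_2/∂x - ∂f_1/∂y = ∂(-1)/∂x - ∂(-x*y)/∂y = x
Assembling: d(omega) = (x) dx ∧ dy.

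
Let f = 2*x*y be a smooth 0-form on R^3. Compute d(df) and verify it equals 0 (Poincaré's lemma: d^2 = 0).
d(df) = 0

Step 1: df = sum_i (∂f/∂x_i) dx_i = (2*y) dx + (2*x) dy + (0) dz.
Step 2: Apply d again. Using the 1-form formula, the coefficient of dx ∧ dy in d(df) is ∂^2 f/∂x ∂y - ∂^2 f/∂y ∂x = (2) - (2) = 0 (equality of mixed partials for smooth f).
Similarly for dx ∧ dz and dy ∧ dz — all coefficients vanish. So d(df) = 0.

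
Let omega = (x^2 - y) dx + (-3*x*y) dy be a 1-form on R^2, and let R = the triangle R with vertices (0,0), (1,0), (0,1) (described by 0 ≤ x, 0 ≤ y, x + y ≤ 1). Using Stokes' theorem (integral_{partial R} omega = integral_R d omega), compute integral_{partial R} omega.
integral_(partial R) omega = 0

Stokes: integral_partial_R omega = integral_R d omega with d omega = (∂Q/∂x - ∂P/∂y) dx ∧ dy.
  ∂Q/∂x = -3*y
  ∂P/∂y = -1
  integrand = ∂Q/∂x - ∂P/∂y = 1 - 3*y.
Integrating over R: integral_0^1 integral_0^{1-x} (1 - 3*y) dy dx = 0.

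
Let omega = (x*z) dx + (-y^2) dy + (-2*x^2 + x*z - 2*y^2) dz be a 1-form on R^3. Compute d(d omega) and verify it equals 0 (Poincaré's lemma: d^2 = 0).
d(d omega) = 0

Step 1: d omega = sum_{i<j} (∂f_j/∂x_i - ∂f_i/∂x_j) dx_i ∧ dx_j:
  coeff of dx ∧ dy: 0
  coeff of dx ∧ dz: -5*x + z
  coeff of dy ∧ dz: -4*y
Step 2: Apply d again to each 2-form coefficient. The only possible 3-form in R^3 is dx ∧ dy ∧ dz, with coefficient
  ∂(coeff of dy∧dz)/∂x - ∂(coeff of dx∧dz)/∂y + ∂(coeff of dx∧dy)/∂z
  = ∂/∂x (-4*y) - ∂/∂y (-5*x + z) + ∂/∂z (0).
Each of these terms simplifies to sums of mixed partials that cancel in pairs. The result is 0 (by equality of mixed partials for smooth functions — Schwarz / Clairaut).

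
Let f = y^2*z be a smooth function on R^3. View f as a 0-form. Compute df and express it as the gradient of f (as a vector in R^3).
df = (0) dx + (2*y*z) dy + (y^2) dz; grad f = (0, 2*y*z, y^2)

For a 0-form f, d f = (∂f/∂x) dx + (∂f/∂y) dy + (∂f/∂z) dz. The components of the vector representation are exactly the entries of grad f in Cartesian coordinates:
  ∂f/∂x = 0
  ∂f/∂y = 2*y*z
  ∂f/∂z = y^2.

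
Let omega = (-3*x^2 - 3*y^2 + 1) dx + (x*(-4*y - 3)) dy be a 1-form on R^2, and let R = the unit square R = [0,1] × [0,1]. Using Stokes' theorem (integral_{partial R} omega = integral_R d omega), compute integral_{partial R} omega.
integral_(partial R) omega = -2

Stokes: integral_partial_R omega = integral_R d omega with d omega = (∂Q/∂x - ∂P/∂y) dx ∧ dy.
  ∂Q/∂x = -4*y - 3
  ∂P/∂y = -6*y
  integrand = ∂Q/∂x - ∂P/∂y = 2*y - 3.
Integrating over R: integral_0^1 integral_0^1 (2*y - 3) dx dy = -2.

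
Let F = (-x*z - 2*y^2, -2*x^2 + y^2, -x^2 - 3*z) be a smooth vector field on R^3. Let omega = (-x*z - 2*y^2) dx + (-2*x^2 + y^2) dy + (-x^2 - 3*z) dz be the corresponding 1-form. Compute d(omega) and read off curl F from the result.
d(omega) = (0) dy ∧ dz + (x) dz ∧ dx + (-4*x + 4*y) dx ∧ dy; curl F = (0, x, -4*x + 4*y)

d omega = sum_{i<j} (∂f_j/∂x_i - ∂f_i/∂x_j) dx_i ∧ dx_j. Under the identification (dy ∧ dz, dz ∧ dx, dx ∧ dy) ↔ (e_x, e_y, e_z), the coefficients are exactly the components of curl F. Compute:
  ∂R/∂y - ∂Q/∂z = (0) - (0) = 0
  ∂P/∂z - ∂R/∂x = (-x) - (-2*x) = x
  ∂Q/∂x - ∂P/∂y = (-4*x) - (-4*y) = -4*x + 4*y.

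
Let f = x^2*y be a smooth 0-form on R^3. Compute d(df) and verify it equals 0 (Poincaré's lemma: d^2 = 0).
d(df) = 0

Step 1: df = sum_i (∂f/∂x_i) dx_i = (2*x*y) dx + (x^2) dy + (0) dz.
Step 2: Apply d again. Using the 1-form formula, the coefficient of dx ∧ dy in d(df) is ∂^2 f/∂x ∂y - ∂^2 f/∂y ∂x = (2*x) - (2*x) = 0 (equality of mixed partials for smooth f).
Similarly for dx ∧ dz and dy ∧ dz — all coefficients vanish. So d(df) = 0.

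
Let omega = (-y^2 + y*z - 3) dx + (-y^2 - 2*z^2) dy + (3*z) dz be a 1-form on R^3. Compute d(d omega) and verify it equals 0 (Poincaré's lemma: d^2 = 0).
d(d omega) = 0

Step 1: d omega = sum_{i<j} (∂f_j/∂x_i - ∂f_i/∂x_j) dx_i ∧ dx_j:
  coeff of dx ∧ dy: 2*y - z
  coeff of dx ∧ dz: -y
  coeff of dy ∧ dz: 4*z
Step 2: Apply d again to each 2-form coefficient. The only possible 3-form in R^3 is dx ∧ dy ∧ dz, with coefficient
  ∂(coeff of dy∧dz)/∂x - ∂(coeff of dx∧dz)/∂y + ∂(coeff of dx∧dy)/∂z
  = ∂/∂x (4*z) - ∂/∂y (-y) + ∂/∂z (2*y - z).
Each of these terms simplifies to sums of mixed partials that cancel in pairs. The result is 0 (by equality of mixed partials for smooth functions — Schwarz / Clairaut).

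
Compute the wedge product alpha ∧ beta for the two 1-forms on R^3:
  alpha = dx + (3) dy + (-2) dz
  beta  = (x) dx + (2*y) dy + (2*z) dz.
alpha ∧ beta = (-3*x + 2*y) dx ∧ dy + (2*x + 2*z) dx ∧ dz + (4*y + 6*z) dy ∧ dz

Distribute the wedge, using dx_i ∧ dx_j = -dx_j ∧ dx_i and dx_i ∧ dx_i = 0. For each pair (i, j) with i < j, the coefficient of dx_i ∧ dx_j in alpha ∧ beta is (alpha_i * beta_j - alpha_j * beta_i). Collecting: alpha ∧ beta = (-3*x + 2*y) dx ∧ dy + (2*x + 2*z) dx ∧ dz + (4*y + 6*z) dy ∧ dz.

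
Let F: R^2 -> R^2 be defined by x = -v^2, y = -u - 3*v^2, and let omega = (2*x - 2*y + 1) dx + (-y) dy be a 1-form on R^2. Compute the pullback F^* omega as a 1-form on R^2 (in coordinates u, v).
F^* omega = (-u - 3*v^2) du + (2*v*(-5*u - 13*v^2 - 1)) dv

Using F^*(f dg) = (f ∘ F) d(g ∘ F), substitute each coordinate x_i by F_i(u, v) in f_i, and replace dx_i by d F_i = (∂F_i/∂u) du + (∂F_i/∂v) dv.
  For the x component: f_1(F) = 2*u + 4*v^2 + 1; d F_1 = (0) du + (-2*v) dv
  For the y component: f_2(F) = u + 3*v^2; d F_2 = (-1) du + (-6*v) dv
Combining and collecting du, dv coefficients:
  coeff of du: -u - 3*v^2
  coeff of dv: 2*v*(-5*u - 13*v^2 - 1)
F^* omega = (-u - 3*v^2) du + (2*v*(-5*u - 13*v^2 - 1)) dv.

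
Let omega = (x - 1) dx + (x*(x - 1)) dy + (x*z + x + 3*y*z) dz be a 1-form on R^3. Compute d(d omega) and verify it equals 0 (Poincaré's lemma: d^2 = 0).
d(d omega) = 0

Step 1: d omega = sum_{i<j} (∂f_j/∂x_i - ∂f_i/∂x_j) dx_i ∧ dx_j:
  coeff of dx ∧ dy: 2*x - 1
  coeff of dx ∧ dz: z + 1
  coeff of dy ∧ dz: 3*z
Step 2: Apply d again to each 2-form coefficient. The only possible 3-form in R^3 is dx ∧ dy ∧ dz, with coefficient
  ∂(coeff of dy∧dz)/∂x - ∂(coeff of dx∧dz)/∂y + ∂(coeff of dx∧dy)/∂z
  = ∂/∂x (3*z) - ∂/∂y (z + 1) + ∂/∂z (2*x - 1).
Each of these terms simplifies to sums of mixed partials that cancel in pairs. The result is 0 (by equality of mixed partials for smooth functions — Schwarz / Clairaut).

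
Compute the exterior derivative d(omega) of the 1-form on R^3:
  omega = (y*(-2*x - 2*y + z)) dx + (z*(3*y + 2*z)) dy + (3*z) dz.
d(omega) = (2*x + 4*y - z) dx ∧ dy + (-y) dx ∧ dz + (-3*y - 4*z) dy ∧ dz

For a 1-form omega = sum_i f_i dx_i, the exterior derivative is
  d(omega) = sum_{i < j} (∂f_j/∂x_i - ∂f_i/∂x_j) dx_i ∧ dx_j.
  coefficient of dx ∧ dy: ∂f_2/∂x - ∂f_1/∂y = ∂(z*(3*y + 2*z))/∂x - ∂(y*(-2*x - 2*y + z))/∂y = 2*x + 4*y - z
  coefficient of dx ∧ dz: ∂f_3/∂x - ∂f_1/∂z = ∂(3*z)/∂x - ∂(y*(-2*x - 2*y + z))/∂z = -y
  coefficient of dy ∧ dz: ∂f_3/∂y - ∂f_2/∂z = ∂(3*z)/∂y - ∂(z*(3*y + 2*z))/∂z = -3*y - 4*z
Assembling: d(omega) = (2*x + 4*y - z) dx ∧ dy + (-y) dx ∧ dz + (-3*y - 4*z) dy ∧ dz.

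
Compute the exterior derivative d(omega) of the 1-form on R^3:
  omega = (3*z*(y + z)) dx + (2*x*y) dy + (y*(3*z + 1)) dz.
d(omega) = (2*y - 3*z) dx ∧ dy + (-3*y - 6*z) dx ∧ dz + (3*z + 1) dy ∧ dz

For a 1-form omega = sum_i f_i dx_i, the exterior derivative is
  d(omega) = sum_{i < j} (∂f_j/∂x_i - ∂f_i/∂x_j) dx_i ∧ dx_j.
  coefficient of dx ∧ dy: ∂f_2/∂x - ∂f_1/∂y = ∂(2*x*y)/∂x - ∂(3*z*(y + z))/∂y = 2*y - 3*z
  coefficient of dx ∧ dz: ∂f_3/∂x - ∂f_1/∂z = ∂(y*(3*z + 1))/∂x - ∂(3*z*(y + z))/∂z = -3*y - 6*z
  coefficient of dy ∧ dz: ∂f_3/∂y - ∂f_2/∂z = ∂(y*(3*z + 1))/∂y - ∂(2*x*y)/∂z = 3*z + 1
Assembling: d(omega) = (2*y - 3*z) dx ∧ dy + (-3*y - 6*z) dx ∧ dz + (3*z + 1) dy ∧ dz.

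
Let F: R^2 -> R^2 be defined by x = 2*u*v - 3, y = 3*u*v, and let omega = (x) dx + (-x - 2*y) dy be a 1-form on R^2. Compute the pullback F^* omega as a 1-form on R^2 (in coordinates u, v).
F^* omega = (v*(-20*u*v + 3)) du + (u*(-20*u*v + 3)) dv

Using F^*(f dg) = (f ∘ F) d(g ∘ F), substitute each coordinate x_i by F_i(u, v) in f_i, and replace dx_i by d F_i = (∂F_i/∂u) du + (∂F_i/∂v) dv.
  For the x component: f_1(F) = 2*u*v - 3; d F_1 = (2*v) du + (2*u) dv
  For the y component: f_2(F) = -8*u*v + 3; d F_2 = (3*v) du + (3*u) dv
Combining and collecting du, dv coefficients:
  coeff of du: v*(-20*u*v + 3)
  coeff of dv: u*(-20*u*v + 3)
F^* omega = (v*(-20*u*v + 3)) du + (u*(-20*u*v + 3)) dv.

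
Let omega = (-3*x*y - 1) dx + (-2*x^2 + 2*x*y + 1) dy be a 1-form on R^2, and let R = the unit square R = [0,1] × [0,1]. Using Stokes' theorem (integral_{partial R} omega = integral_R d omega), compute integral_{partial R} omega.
integral_(partial R) omega = 1/2

Stokes: integral_partial_R omega = integral_R d omega with d omega = (∂Q/∂x - ∂P/∂y) dx ∧ dy.
  ∂Q/∂x = -4*x + 2*y
  ∂P/∂y = -3*x
  integrand = ∂Q/∂x - ∂P/∂y = -x + 2*y.
Integrating over R: integral_0^1 integral_0^1 (-x + 2*y) dx dy = 1/2.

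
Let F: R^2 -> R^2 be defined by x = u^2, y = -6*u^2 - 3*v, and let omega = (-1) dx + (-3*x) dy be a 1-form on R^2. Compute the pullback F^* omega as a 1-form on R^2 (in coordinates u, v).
F^* omega = (36*u^3 - 2*u) du + (9*u^2) dv

Using F^*(f dg) = (f ∘ F) d(g ∘ F), substitute each coordinate x_i by F_i(u, v) in f_i, and replace dx_i by d F_i = (∂F_i/∂u) du + (∂F_i/∂v) dv.
  For the x component: f_1(F) = -1; d F_1 = (2*u) du + (0) dv
  For the y component: f_2(F) = -3*u^2; d F_2 = (-12*u) du + (-3) dv
Combining and collecting du, dv coefficients:
  coeff of du: 36*u^3 - 2*u
  coeff of dv: 9*u^2
F^* omega = (36*u^3 - 2*u) du + (9*u^2) dv.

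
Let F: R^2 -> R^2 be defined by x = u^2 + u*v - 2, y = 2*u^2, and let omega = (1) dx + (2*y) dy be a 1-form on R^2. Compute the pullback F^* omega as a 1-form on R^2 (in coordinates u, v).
F^* omega = (16*u^3 + 2*u + v) du + (u) dv

Using F^*(f dg) = (f ∘ F) d(g ∘ F), substitute each coordinate x_i by F_i(u, v) in f_i, and replace dx_i by d F_i = (∂F_i/∂u) du + (∂F_i/∂v) dv.
  For the x component: f_1(F) = 1; d F_1 = (2*u + v) du + (u) dv
  For the y component: f_2(F) = 4*u^2; d F_2 = (4*u) du + (0) dv
Combining and collecting du, dv coefficients:
  coeff of du: 16*u^3 + 2*u + v
  coeff of dv: u
F^* omega = (16*u^3 + 2*u + v) du + (u) dv.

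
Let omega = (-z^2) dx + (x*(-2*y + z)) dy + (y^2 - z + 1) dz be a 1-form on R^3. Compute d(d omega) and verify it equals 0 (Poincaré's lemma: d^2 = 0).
d(d omega) = 0

Step 1: d omega = sum_{i<j} (∂f_j/∂x_i - ∂f_i/∂x_j) dx_i ∧ dx_j:
  coeff of dx ∧ dy: -2*y + z
  coeff of dx ∧ dz: 2*z
  coeff of dy ∧ dz: -x + 2*y
Step 2: Apply d again to each 2-form coefficient. The only possible 3-form in R^3 is dx ∧ dy ∧ dz, with coefficient
  ∂(coeff of dy∧dz)/∂x - ∂(coeff of dx∧dz)/∂y + ∂(coeff of dx∧dy)/∂z
  = ∂/∂x (-x + 2*y) - ∂/∂y (2*z) + ∂/∂z (-2*y + z).
Each of these terms simplifies to sums of mixed partials that cancel in pairs. The result is 0 (by equality of mixed partials for smooth functions — Schwarz / Clairaut).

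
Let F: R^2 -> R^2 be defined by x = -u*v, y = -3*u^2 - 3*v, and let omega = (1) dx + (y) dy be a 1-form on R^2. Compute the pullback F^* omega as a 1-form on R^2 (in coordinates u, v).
F^* omega = (18*u^3 + 18*u*v - v) du + (9*u^2 - u + 9*v) dv

Using F^*(f dg) = (f ∘ F) d(g ∘ F), substitute each coordinate x_i by F_i(u, v) in f_i, and replace dx_i by d F_i = (∂F_i/∂u) du + (∂F_i/∂v) dv.
  For the x component: f_1(F) = 1; d F_1 = (-v) du + (-u) dv
  For the y component: f_2(F) = -3*u^2 - 3*v; d F_2 = (-6*u) du + (-3) dv
Combining and collecting du, dv coefficients:
  coeff of du: 18*u^3 + 18*u*v - v
  coeff of dv: 9*u^2 - u + 9*v
F^* omega = (18*u^3 + 18*u*v - v) du + (9*u^2 - u + 9*v) dv.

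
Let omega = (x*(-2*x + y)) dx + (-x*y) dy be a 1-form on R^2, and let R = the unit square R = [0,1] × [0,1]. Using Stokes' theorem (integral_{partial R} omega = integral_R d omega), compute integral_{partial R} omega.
integral_(partial R) omega = -1

Stokes: integral_partial_R omega = integral_R d omega with d omega = (∂Q/∂x - ∂P/∂y) dx ∧ dy.
  ∂Q/∂x = -y
  ∂P/∂y = x
  integrand = ∂Q/∂x - ∂P/∂y = -x - y.
Integrating over R: integral_0^1 integral_0^1 (-x - y) dx dy = -1.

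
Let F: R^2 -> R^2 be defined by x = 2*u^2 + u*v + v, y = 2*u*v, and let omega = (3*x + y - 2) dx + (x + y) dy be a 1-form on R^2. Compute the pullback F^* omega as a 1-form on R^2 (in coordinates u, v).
F^* omega = (24*u^3 + 30*u^2*v + 11*u*v^2 + 12*u*v - 8*u + 5*v^2 - 2*v) du + (10*u^3 + 11*u^2*v + 6*u^2 + 10*u*v - 2*u + 3*v - 2) dv

Using F^*(f dg) = (f ∘ F) d(g ∘ F), substitute each coordinate x_i by F_i(u, v) in f_i, and replace dx_i by d F_i = (∂F_i/∂u) du + (∂F_i/∂v) dv.
  For the x component: f_1(F) = 6*u^2 + 5*u*v + 3*v - 2; d F_1 = (4*u + v) du + (u + 1) dv
  For the y component: f_2(F) = 2*u^2 + 3*u*v + v; d F_2 = (2*v) du + (2*u) dv
Combining and collecting du, dv coefficients:
  coeff of du: 24*u^3 + 30*u^2*v + 11*u*v^2 + 12*u*v - 8*u + 5*v^2 - 2*v
  coeff of dv: 10*u^3 + 11*u^2*v + 6*u^2 + 10*u*v - 2*u + 3*v - 2
F^* omega = (24*u^3 + 30*u^2*v + 11*u*v^2 + 12*u*v - 8*u + 5*v^2 - 2*v) du + (10*u^3 + 11*u^2*v + 6*u^2 + 10*u*v - 2*u + 3*v - 2) dv.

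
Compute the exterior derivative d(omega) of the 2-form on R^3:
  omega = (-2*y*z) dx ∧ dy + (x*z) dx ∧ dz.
d(omega) = (-2*y) dx ∧ dy ∧ dz

For a 2-form omega = sum_{i<j} g_{ij} dx_i ∧ dx_j, the exterior derivative is
  d(omega) = sum_{i<j} d(g_{ij}) ∧ dx_i ∧ dx_j = sum_{i<j, k} (∂g_{ij}/∂x_k) dx_k ∧ dx_i ∧ dx_j.
Expand each term, using dx_k ∧ dx_i ∧ dx_j = sgn(permutation) dx_{(a)} ∧ dx_{(b)} ∧ dx_{(c)} with (a < b < c) sorted:
  d(-2*y*z) includes (∂/∂z)(-2*y*z) dz = (-2*y) dz, which multiplied by dx ∧ dy gives (-2*y) dx ∧ dy ∧ dz
Collecting like 3-forms: d(omega) = (-2*y) dx ∧ dy ∧ dz.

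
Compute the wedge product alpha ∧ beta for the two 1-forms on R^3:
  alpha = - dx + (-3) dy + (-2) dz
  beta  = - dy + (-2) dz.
alpha ∧ beta = (1) dx ∧ dy + (2) dx ∧ dz + (4) dy ∧ dz

Distribute the wedge, using dx_i ∧ dx_j = -dx_j ∧ dx_i and dx_i ∧ dx_i = 0. For each pair (i, j) with i < j, the coefficient of dx_i ∧ dx_j in alpha ∧ beta is (alpha_i * beta_j - alpha_j * beta_i). Collecting: alpha ∧ beta = (1) dx ∧ dy + (2) dx ∧ dz + (4) dy ∧ dz.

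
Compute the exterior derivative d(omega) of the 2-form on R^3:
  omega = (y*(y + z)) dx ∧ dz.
d(omega) = (-2*y - z) dx ∧ dy ∧ dz

For a 2-form omega = sum_{i<j} g_{ij} dx_i ∧ dx_j, the exterior derivative is
  d(omega) = sum_{i<j} d(g_{ij}) ∧ dx_i ∧ dx_j = sum_{i<j, k} (∂g_{ij}/∂x_k) dx_k ∧ dx_i ∧ dx_j.
Expand each term, using dx_k ∧ dx_i ∧ dx_j = sgn(permutation) dx_{(a)} ∧ dx_{(b)} ∧ dx_{(c)} with (a < b < c) sorted:
  d(y*(y + z)) includes (∂/∂y)(y*(y + z)) dy = (2*y + z) dy, which multiplied by dx ∧ dz gives (-2*y - z) dx ∧ dy ∧ dz
Collecting like 3-forms: d(omega) = (-2*y - z) dx ∧ dy ∧ dz.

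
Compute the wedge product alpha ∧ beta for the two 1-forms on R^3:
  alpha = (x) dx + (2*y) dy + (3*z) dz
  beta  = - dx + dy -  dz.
alpha ∧ beta = (x + 2*y) dx ∧ dy + (-x + 3*z) dx ∧ dz + (-2*y - 3*z) dy ∧ dz

Distribute the wedge, using dx_i ∧ dx_j = -dx_j ∧ dx_i and dx_i ∧ dx_i = 0. For each pair (i, j) with i < j, the coefficient of dx_i ∧ dx_j in alpha ∧ beta is (alpha_i * beta_j - alpha_j * beta_i). Collecting: alpha ∧ beta = (x + 2*y) dx ∧ dy + (-x + 3*z) dx ∧ dz + (-2*y - 3*z) dy ∧ dz.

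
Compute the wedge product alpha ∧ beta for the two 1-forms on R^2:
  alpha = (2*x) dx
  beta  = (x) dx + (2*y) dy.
alpha ∧ beta = (4*x*y) dx ∧ dy

Distribute the wedge, using dx_i ∧ dx_j = -dx_j ∧ dx_i and dx_i ∧ dx_i = 0. For each pair (i, j) with i < j, the coefficient of dx_i ∧ dx_j in alpha ∧ beta is (alpha_i * beta_j - alpha_j * beta_i). Collecting: alpha ∧ beta = (4*x*y) dx ∧ dy.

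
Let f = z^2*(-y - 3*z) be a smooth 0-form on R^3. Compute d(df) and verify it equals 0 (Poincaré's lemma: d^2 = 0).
d(df) = 0

Step 1: df = sum_i (∂f/∂x_i) dx_i = (0) dx + (-z^2) dy + (z*(-2*y - 9*z)) dz.
Step 2: Apply d again. Using the 1-form formula, the coefficient of dx ∧ dy in d(df) is ∂^2 f/∂x ∂y - ∂^2 f/∂y ∂x = (0) - (0) = 0 (equality of mixed partials for smooth f).
Similarly for dx ∧ dz and dy ∧ dz — all coefficients vanish. So d(df) = 0.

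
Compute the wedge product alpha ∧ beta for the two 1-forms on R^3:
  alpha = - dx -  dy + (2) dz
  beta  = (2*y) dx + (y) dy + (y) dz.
alpha ∧ beta = (y) dx ∧ dy + (-5*y) dx ∧ dz + (-3*y) dy ∧ dz

Distribute the wedge, using dx_i ∧ dx_j = -dx_j ∧ dx_i and dx_i ∧ dx_i = 0. For each pair (i, j) with i < j, the coefficient of dx_i ∧ dx_j in alpha ∧ beta is (alpha_i * beta_j - alpha_j * beta_i). Collecting: alpha ∧ beta = (y) dx ∧ dy + (-5*y) dx ∧ dz + (-3*y) dy ∧ dz.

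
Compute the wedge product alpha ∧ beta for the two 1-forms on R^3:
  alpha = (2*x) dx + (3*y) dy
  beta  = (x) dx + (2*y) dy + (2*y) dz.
alpha ∧ beta = (x*y) dx ∧ dy + (4*x*y) dx ∧ dz + (6*y^2) dy ∧ dz

Distribute the wedge, using dx_i ∧ dx_j = -dx_j ∧ dx_i and dx_i ∧ dx_i = 0. For each pair (i, j) with i < j, the coefficient of dx_i ∧ dx_j in alpha ∧ beta is (alpha_i * beta_j - alpha_j * beta_i). Collecting: alpha ∧ beta = (x*y) dx ∧ dy + (4*x*y) dx ∧ dz + (6*y^2) dy ∧ dz.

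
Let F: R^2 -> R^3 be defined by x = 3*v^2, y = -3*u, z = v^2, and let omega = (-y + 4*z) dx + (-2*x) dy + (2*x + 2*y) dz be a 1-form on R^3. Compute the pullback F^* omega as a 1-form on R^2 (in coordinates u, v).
F^* omega = (18*v^2) du + (6*v*(u + 6*v^2)) dv

Using F^*(f dg) = (f ∘ F) d(g ∘ F), substitute each coordinate x_i by F_i(u, v) in f_i, and replace dx_i by d F_i = (∂F_i/∂u) du + (∂F_i/∂v) dv.
  For the x component: f_1(F) = 3*u + 4*v^2; d F_1 = (0) du + (6*v) dv
  For the y component: f_2(F) = -6*v^2; d F_2 = (-3) du + (0) dv
  For the z component: f_3(F) = -6*u + 6*v^2; d F_3 = (0) du + (2*v) dv
Combining and collecting du, dv coefficients:
  coeff of du: 18*v^2
  coeff of dv: 6*v*(u + 6*v^2)
F^* omega = (18*v^2) du + (6*v*(u + 6*v^2)) dv.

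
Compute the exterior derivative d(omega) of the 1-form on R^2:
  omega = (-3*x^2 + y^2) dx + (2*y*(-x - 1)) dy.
d(omega) = (-4*y) dx ∧ dy

For a 1-form omega = sum_i f_i dx_i, the exterior derivative is
  d(omega) = sum_{i < j} (∂f_j/∂x_i - ∂f_i/∂x_j) dx_i ∧ dx_j.
  coefficient of dx ∧ dy: ∂f_2/∂x - ∂f_1/∂y = ∂(2*y*(-x - 1))/∂x - ∂(-3*x^2 + y^2)/∂y = -4*y
Assembling: d(omega) = (-4*y) dx ∧ dy.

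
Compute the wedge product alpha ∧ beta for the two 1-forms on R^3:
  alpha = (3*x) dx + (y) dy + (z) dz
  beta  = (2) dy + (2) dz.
alpha ∧ beta = (6*x) dx ∧ dy + (6*x) dx ∧ dz + (2*y - 2*z) dy ∧ dz

Distribute the wedge, using dx_i ∧ dx_j = -dx_j ∧ dx_i and dx_i ∧ dx_i = 0. For each pair (i, j) with i < j, the coefficient of dx_i ∧ dx_j in alpha ∧ beta is (alpha_i * beta_j - alpha_j * beta_i). Collecting: alpha ∧ beta = (6*x) dx ∧ dy + (6*x) dx ∧ dz + (2*y - 2*z) dy ∧ dz.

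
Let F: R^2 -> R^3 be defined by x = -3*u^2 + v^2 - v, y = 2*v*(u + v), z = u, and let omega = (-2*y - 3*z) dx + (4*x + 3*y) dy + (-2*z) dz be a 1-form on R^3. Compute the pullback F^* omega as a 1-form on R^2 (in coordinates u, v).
F^* omega = (18*u^2 + 36*u*v^2 - 2*u + 20*v^3 - 8*v^2) du + (-24*u^3 - 36*u^2*v + 36*u*v^2 - 10*u*v + 3*u + 32*v^3 - 12*v^2) dv

Using F^*(f dg) = (f ∘ F) d(g ∘ F), substitute each coordinate x_i by F_i(u, v) in f_i, and replace dx_i by d F_i = (∂F_i/∂u) du + (∂F_i/∂v) dv.
  For the x component: f_1(F) = -4*u*v - 3*u - 4*v^2; d F_1 = (-6*u) du + (2*v - 1) dv
  For the y component: f_2(F) = -12*u^2 + 6*u*v + 10*v^2 - 4*v; d F_2 = (2*v) du + (2*u + 4*v) dv
  For the z component: f_3(F) = -2*u; d F_3 = (1) du + (0) dv
Combining and collecting du, dv coefficients:
  coeff of du: 18*u^2 + 36*u*v^2 - 2*u + 20*v^3 - 8*v^2
  coeff of dv: -24*u^3 - 36*u^2*v + 36*u*v^2 - 10*u*v + 3*u + 32*v^3 - 12*v^2
F^* omega = (18*u^2 + 36*u*v^2 - 2*u + 20*v^3 - 8*v^2) du + (-24*u^3 - 36*u^2*v + 36*u*v^2 - 10*u*v + 3*u + 32*v^3 - 12*v^2) dv.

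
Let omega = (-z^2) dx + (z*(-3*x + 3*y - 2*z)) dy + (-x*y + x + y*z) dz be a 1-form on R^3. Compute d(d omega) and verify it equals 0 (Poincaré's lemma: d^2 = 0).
d(d omega) = 0

Step 1: d omega = sum_{i<j} (∂f_j/∂x_i - ∂f_i/∂x_j) dx_i ∧ dx_j:
  coeff of dx ∧ dy: -3*z
  coeff of dx ∧ dz: -y + 2*z + 1
  coeff of dy ∧ dz: 2*x - 3*y + 5*z
Step 2: Apply d again to each 2-form coefficient. The only possible 3-form in R^3 is dx ∧ dy ∧ dz, with coefficient
  ∂(coeff of dy∧dz)/∂x - ∂(coeff of dx∧dz)/∂y + ∂(coeff of dx∧dy)/∂z
  = ∂/∂x (2*x - 3*y + 5*z) - ∂/∂y (-y + 2*z + 1) + ∂/∂z (-3*z).
Each of these terms simplifies to sums of mixed partials that cancel in pairs. The result is 0 (by equality of mixed partials for smooth functions — Schwarz / Clairaut).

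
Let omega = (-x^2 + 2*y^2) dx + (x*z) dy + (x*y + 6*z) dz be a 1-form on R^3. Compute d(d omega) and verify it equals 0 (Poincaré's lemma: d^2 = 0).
d(d omega) = 0

Step 1: d omega = sum_{i<j} (∂f_j/∂x_i - ∂f_i/∂x_j) dx_i ∧ dx_j:
  coeff of dx ∧ dy: -4*y + z
  coeff of dx ∧ dz: y
  coeff of dy ∧ dz: 0
Step 2: Apply d again to each 2-form coefficient. The only possible 3-form in R^3 is dx ∧ dy ∧ dz, with coefficient
  ∂(coeff of dy∧dz)/∂x - ∂(coeff of dx∧dz)/∂y + ∂(coeff of dx∧dy)/∂z
  = ∂/∂x (0) - ∂/∂y (y) + ∂/∂z (-4*y + z).
Each of these terms simplifies to sums of mixed partials that cancel in pairs. The result is 0 (by equality of mixed partials for smooth functions — Schwarz / Clairaut).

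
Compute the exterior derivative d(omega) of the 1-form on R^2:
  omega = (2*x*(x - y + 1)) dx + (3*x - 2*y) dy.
d(omega) = (2*x + 3) dx ∧ dy

For a 1-form omega = sum_i f_i dx_i, the exterior derivative is
  d(omega) = sum_{i < j} (∂f_j/∂x_i - ∂f_i/∂x_j) dx_i ∧ dx_j.
  coefficient of dx ∧ dy: ∂f_2/∂x - ∂f_1/∂y = ∂(3*x - 2*y)/∂x - ∂(2*x*(x - y + 1))/∂y = 2*x + 3
Assembling: d(omega) = (2*x + 3) dx ∧ dy.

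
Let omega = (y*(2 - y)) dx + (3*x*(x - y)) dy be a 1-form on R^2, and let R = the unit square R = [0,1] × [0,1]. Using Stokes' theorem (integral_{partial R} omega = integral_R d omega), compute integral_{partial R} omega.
integral_(partial R) omega = 1/2

Stokes: integral_partial_R omega = integral_R d omega with d omega = (∂Q/∂x - ∂P/∂y) dx ∧ dy.
  ∂Q/∂x = 6*x - 3*y
  ∂P/∂y = 2 - 2*y
  integrand = ∂Q/∂x - ∂P/∂y = 6*x - y - 2.
Integrating over R: integral_0^1 integral_0^1 (6*x - y - 2) dx dy = 1/2.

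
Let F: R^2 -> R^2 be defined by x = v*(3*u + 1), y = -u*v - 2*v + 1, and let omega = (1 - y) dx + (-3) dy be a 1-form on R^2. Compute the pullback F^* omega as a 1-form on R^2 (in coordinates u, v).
F^* omega = (3*v*(u*v + 2*v + 1)) du + (3*u^2*v + 7*u*v + 3*u + 2*v + 6) dv

Using F^*(f dg) = (f ∘ F) d(g ∘ F), substitute each coordinate x_i by F_i(u, v) in f_i, and replace dx_i by d F_i = (∂F_i/∂u) du + (∂F_i/∂v) dv.
  For the x component: f_1(F) = v*(u + 2); d F_1 = (3*v) du + (3*u + 1) dv
  For the y component: f_2(F) = -3; d F_2 = (-v) du + (-u - 2) dv
Combining and collecting du, dv coefficients:
  coeff of du: 3*v*(u*v + 2*v + 1)
  coeff of dv: 3*u^2*v + 7*u*v + 3*u + 2*v + 6
F^* omega = (3*v*(u*v + 2*v + 1)) du + (3*u^2*v + 7*u*v + 3*u + 2*v + 6) dv.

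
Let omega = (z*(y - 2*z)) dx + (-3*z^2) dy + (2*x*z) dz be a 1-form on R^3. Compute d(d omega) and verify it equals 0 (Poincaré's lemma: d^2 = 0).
d(d omega) = 0

Step 1: d omega = sum_{i<j} (∂f_j/∂x_i - ∂f_i/∂x_j) dx_i ∧ dx_j:
  coeff of dx ∧ dy: -z
  coeff of dx ∧ dz: -y + 6*z
  coeff of dy ∧ dz: 6*z
Step 2: Apply d again to each 2-form coefficient. The only possible 3-form in R^3 is dx ∧ dy ∧ dz, with coefficient
  ∂(coeff of dy∧dz)/∂x - ∂(coeff of dx∧dz)/∂y + ∂(coeff of dx∧dy)/∂z
  = ∂/∂x (6*z) - ∂/∂y (-y + 6*z) + ∂/∂z (-z).
Each of these terms simplifies to sums of mixed partials that cancel in pairs. The result is 0 (by equality of mixed partials for smooth functions — Schwarz / Clairaut).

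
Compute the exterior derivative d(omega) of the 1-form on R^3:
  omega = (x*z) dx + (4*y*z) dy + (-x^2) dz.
d(omega) = (-3*x) dx ∧ dz + (-4*y) dy ∧ dz

For a 1-form omega = sum_i f_i dx_i, the exterior derivative is
  d(omega) = sum_{i < j} (∂f_j/∂x_i - ∂f_i/∂x_j) dx_i ∧ dx_j.
  coefficient of dx ∧ dz: ∂f_3/∂x - ∂f_1/∂z = ∂(-x^2)/∂x - ∂(x*z)/∂z = -3*x
  coefficient of dy ∧ dz: ∂f_3/∂y - ∂f_2/∂z = ∂(-x^2)/∂y - ∂(4*y*z)/∂z = -4*y
Assembling: d(omega) = (-3*x) dx ∧ dz + (-4*y) dy ∧ dz.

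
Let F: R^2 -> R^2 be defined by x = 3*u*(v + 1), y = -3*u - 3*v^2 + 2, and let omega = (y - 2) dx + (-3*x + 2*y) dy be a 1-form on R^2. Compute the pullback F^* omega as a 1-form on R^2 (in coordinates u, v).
F^* omega = (18*u*v + 36*u - 9*v^3 + 9*v^2 - 12) du + (-9*u^2 + 45*u*v^2 + 90*u*v + 36*v^3 - 24*v) dv

Using F^*(f dg) = (f ∘ F) d(g ∘ F), substitute each coordinate x_i by F_i(u, v) in f_i, and replace dx_i by d F_i = (∂F_i/∂u) du + (∂F_i/∂v) dv.
  For the x component: f_1(F) = -3*u - 3*v^2; d F_1 = (3*v + 3) du + (3*u) dv
  For the y component: f_2(F) = -9*u*v - 15*u - 6*v^2 + 4; d F_2 = (-3) du + (-6*v) dv
Combining and collecting du, dv coefficients:
  coeff of du: 18*u*v + 36*u - 9*v^3 + 9*v^2 - 12
  coeff of dv: -9*u^2 + 45*u*v^2 + 90*u*v + 36*v^3 - 24*v
F^* omega = (18*u*v + 36*u - 9*v^3 + 9*v^2 - 12) du + (-9*u^2 + 45*u*v^2 + 90*u*v + 36*v^3 - 24*v) dv.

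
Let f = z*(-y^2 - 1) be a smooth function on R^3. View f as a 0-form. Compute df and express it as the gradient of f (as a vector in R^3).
df = (0) dx + (-2*y*z) dy + (-y^2 - 1) dz; grad f = (0, -2*y*z, -y^2 - 1)

For a 0-form f, d f = (∂f/∂x) dx + (∂f/∂y) dy + (∂f/∂z) dz. The components of the vector representation are exactly the entries of grad f in Cartesian coordinates:
  ∂f/∂x = 0
  ∂f/∂y = -2*y*z
  ∂f/∂z = -y^2 - 1.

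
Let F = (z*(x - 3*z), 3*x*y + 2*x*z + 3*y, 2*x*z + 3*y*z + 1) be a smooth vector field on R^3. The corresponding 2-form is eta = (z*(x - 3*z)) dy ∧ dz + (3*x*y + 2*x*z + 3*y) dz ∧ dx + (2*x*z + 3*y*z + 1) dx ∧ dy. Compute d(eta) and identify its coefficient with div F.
d(eta) = (5*x + 3*y + z + 3) dx ∧ dy ∧ dz; div F = 5*x + 3*y + z + 3

For a 2-form in R^3 of the form above, applying d gives a 3-form with coefficient ∂P/∂x + ∂Q/∂y + ∂R/∂z:
  ∂P/∂x = z
  ∂Q/∂y = 3*x + 3
  ∂R/∂z = 2*x + 3*y
Sum = 5*x + 3*y + z + 3, which is exactly div F.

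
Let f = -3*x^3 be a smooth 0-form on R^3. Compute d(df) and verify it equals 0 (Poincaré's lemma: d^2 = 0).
d(df) = 0

Step 1: df = sum_i (∂f/∂x_i) dx_i = (-9*x^2) dx + (0) dy + (0) dz.
Step 2: Apply d again. Using the 1-form formula, the coefficient of dx ∧ dy in d(df) is ∂^2 f/∂x ∂y - ∂^2 f/∂y ∂x = (0) - (0) = 0 (equality of mixed partials for smooth f).
Similarly for dx ∧ dz and dy ∧ dz — all coefficients vanish. So d(df) = 0.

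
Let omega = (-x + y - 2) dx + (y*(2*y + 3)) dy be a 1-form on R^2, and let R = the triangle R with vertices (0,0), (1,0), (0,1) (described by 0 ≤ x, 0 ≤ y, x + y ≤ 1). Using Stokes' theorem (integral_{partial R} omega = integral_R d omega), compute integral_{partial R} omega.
integral_(partial R) omega = -1/2

Stokes: integral_partial_R omega = integral_R d omega with d omega = (∂Q/∂x - ∂P/∂y) dx ∧ dy.
  ∂Q/∂x = 0
  ∂P/∂y = 1
  integrand = ∂Q/∂x - ∂P/∂y = -1.
Integrating over R: integral_0^1 integral_0^{1-x} (-1) dy dx = -1/2.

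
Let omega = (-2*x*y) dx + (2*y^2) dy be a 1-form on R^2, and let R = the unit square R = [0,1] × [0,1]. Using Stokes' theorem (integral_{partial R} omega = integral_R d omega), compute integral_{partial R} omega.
integral_(partial R) omega = 1

Stokes: integral_partial_R omega = integral_R d omega with d omega = (∂Q/∂x - ∂P/∂y) dx ∧ dy.
  ∂Q/∂x = 0
  ∂P/∂y = -2*x
  integrand = ∂Q/∂x - ∂P/∂y = 2*x.
Integrating over R: integral_0^1 integral_0^1 (2*x) dx dy = 1.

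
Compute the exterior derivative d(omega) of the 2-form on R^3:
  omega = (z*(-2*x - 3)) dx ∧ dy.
d(omega) = (-2*x - 3) dx ∧ dy ∧ dz

For a 2-form omega = sum_{i<j} g_{ij} dx_i ∧ dx_j, the exterior derivative is
  d(omega) = sum_{i<j} d(g_{ij}) ∧ dx_i ∧ dx_j = sum_{i<j, k} (∂g_{ij}/∂x_k) dx_k ∧ dx_i ∧ dx_j.
Expand each term, using dx_k ∧ dx_i ∧ dx_j = sgn(permutation) dx_{(a)} ∧ dx_{(b)} ∧ dx_{(c)} with (a < b < c) sorted:
  d(z*(-2*x - 3)) includes (∂/∂z)(z*(-2*x - 3)) dz = (-2*x - 3) dz, which multiplied by dx ∧ dy gives (-2*x - 3) dx ∧ dy ∧ dz
Collecting like 3-forms: d(omega) = (-2*x - 3) dx ∧ dy ∧ dz.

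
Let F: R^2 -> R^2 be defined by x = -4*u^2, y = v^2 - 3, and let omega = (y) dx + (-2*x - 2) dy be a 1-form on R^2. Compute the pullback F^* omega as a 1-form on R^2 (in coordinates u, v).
F^* omega = (8*u*(3 - v^2)) du + (4*v*(4*u^2 - 1)) dv

Using F^*(f dg) = (f ∘ F) d(g ∘ F), substitute each coordinate x_i by F_i(u, v) in f_i, and replace dx_i by d F_i = (∂F_i/∂u) du + (∂F_i/∂v) dv.
  For the x component: f_1(F) = v^2 - 3; d F_1 = (-8*u) du + (0) dv
  For the y component: f_2(F) = 8*u^2 - 2; d F_2 = (0) du + (2*v) dv
Combining and collecting du, dv coefficients:
  coeff of du: 8*u*(3 - v^2)
  coeff of dv: 4*v*(4*u^2 - 1)
F^* omega = (8*u*(3 - v^2)) du + (4*v*(4*u^2 - 1)) dv.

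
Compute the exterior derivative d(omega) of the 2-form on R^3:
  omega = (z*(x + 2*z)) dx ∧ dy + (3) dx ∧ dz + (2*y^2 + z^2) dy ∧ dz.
d(omega) = (x + 4*z) dx ∧ dy ∧ dz

For a 2-form omega = sum_{i<j} g_{ij} dx_i ∧ dx_j, the exterior derivative is
  d(omega) = sum_{i<j} d(g_{ij}) ∧ dx_i ∧ dx_j = sum_{i<j, k} (∂g_{ij}/∂x_k) dx_k ∧ dx_i ∧ dx_j.
Expand each term, using dx_k ∧ dx_i ∧ dx_j = sgn(permutation) dx_{(a)} ∧ dx_{(b)} ∧ dx_{(c)} with (a < b < c) sorted:
  d(z*(x + 2*z)) includes (∂/∂z)(z*(x + 2*z)) dz = (x + 4*z) dz, which multiplied by dx ∧ dy gives (x + 4*z) dx ∧ dy ∧ dz
Collecting like 3-forms: d(omega) = (x + 4*z) dx ∧ dy ∧ dz.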